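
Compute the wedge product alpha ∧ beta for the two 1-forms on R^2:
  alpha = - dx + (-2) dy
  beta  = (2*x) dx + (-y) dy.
alpha ∧ beta = (4*x + y) dx ∧ dy

Distribute the wedge, using dx_i ∧ dx_j = -dx_j ∧ dx_i and dx_i ∧ dx_i = 0. For each pair (i, j) with i < j, the coefficient of dx_i ∧ dx_j in alpha ∧ beta is (alpha_i * beta_j - alpha_j * beta_i). Collecting: alpha ∧ beta = (4*x + y) dx ∧ dy.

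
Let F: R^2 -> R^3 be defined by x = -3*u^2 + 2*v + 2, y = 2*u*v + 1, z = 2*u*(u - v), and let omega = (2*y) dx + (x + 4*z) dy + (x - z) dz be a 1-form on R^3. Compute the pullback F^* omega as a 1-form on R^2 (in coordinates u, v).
F^* omega = (4*u*(-5*u^2 + u*v - 5*v^2 + 2*v - 1)) du + (20*u^3 - 20*u^2*v + 8*u*v + 4) dv

Using F^*(f dg) = (f ∘ F) d(g ∘ F), substitute each coordinate x_i by F_i(u, v) in f_i, and replace dx_i by d F_i = (∂F_i/∂u) du + (∂F_i/∂v) dv.
  For the x component: f_1(F) = 4*u*v + 2; d F_1 = (-6*u) du + (2) dv
  For the y component: f_2(F) = 5*u^2 - 8*u*v + 2*v + 2; d F_2 = (2*v) du + (2*u) dv
  For the z component: f_3(F) = -5*u^2 + 2*u*v + 2*v + 2; d F_3 = (4*u - 2*v) du + (-2*u) dv
Combining and collecting du, dv coefficients:
  coeff of du: 4*u*(-5*u^2 + u*v - 5*v^2 + 2*v - 1)
  coeff of dv: 20*u^3 - 20*u^2*v + 8*u*v + 4
F^* omega = (4*u*(-5*u^2 + u*v - 5*v^2 + 2*v - 1)) du + (20*u^3 - 20*u^2*v + 8*u*v + 4) dv.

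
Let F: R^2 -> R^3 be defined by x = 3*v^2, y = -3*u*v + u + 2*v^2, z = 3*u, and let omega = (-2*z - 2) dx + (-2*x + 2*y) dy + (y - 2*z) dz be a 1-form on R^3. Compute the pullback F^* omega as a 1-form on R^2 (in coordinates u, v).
F^* omega = (18*u*v^2 - 21*u*v - 13*u + 6*v^3 + 4*v^2) du + (18*u^2*v - 6*u^2 - 18*u*v^2 - 28*u*v - 8*v^3 - 12*v) dv

Using F^*(f dg) = (f ∘ F) d(g ∘ F), substitute each coordinate x_i by F_i(u, v) in f_i, and replace dx_i by d F_i = (∂F_i/∂u) du + (∂F_i/∂v) dv.
  For the x component: f_1(F) = -6*u - 2; d F_1 = (0) du + (6*v) dv
  For the y component: f_2(F) = -6*u*v + 2*u - 2*v^2; d F_2 = (1 - 3*v) du + (-3*u + 4*v) dv
  For the z component: f_3(F) = -3*u*v - 5*u + 2*v^2; d F_3 = (3) du + (0) dv
Combining and collecting du, dv coefficients:
  coeff of du: 18*u*v^2 - 21*u*v - 13*u + 6*v^3 + 4*v^2
  coeff of dv: 18*u^2*v - 6*u^2 - 18*u*v^2 - 28*u*v - 8*v^3 - 12*v
F^* omega = (18*u*v^2 - 21*u*v - 13*u + 6*v^3 + 4*v^2) du + (18*u^2*v - 6*u^2 - 18*u*v^2 - 28*u*v - 8*v^3 - 12*v) dv.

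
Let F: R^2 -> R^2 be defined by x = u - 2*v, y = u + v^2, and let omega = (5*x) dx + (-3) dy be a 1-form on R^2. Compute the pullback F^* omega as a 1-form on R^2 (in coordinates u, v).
F^* omega = (5*u - 10*v - 3) du + (-10*u + 14*v) dv

Using F^*(f dg) = (f ∘ F) d(g ∘ F), substitute each coordinate x_i by F_i(u, v) in f_i, and replace dx_i by d F_i = (∂F_i/∂u) du + (∂F_i/∂v) dv.
  For the x component: f_1(F) = 5*u - 10*v; d F_1 = (1) du + (-2) dv
  For the y component: f_2(F) = -3; d F_2 = (1) du + (2*v) dv
Combining and collecting du, dv coefficients:
  coeff of du: 5*u - 10*v - 3
  coeff of dv: -10*u + 14*v
F^* omega = (5*u - 10*v - 3) du + (-10*u + 14*v) dv.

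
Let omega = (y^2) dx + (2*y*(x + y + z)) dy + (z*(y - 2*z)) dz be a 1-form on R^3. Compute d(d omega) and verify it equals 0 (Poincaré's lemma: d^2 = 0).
d(d omega) = 0

Step 1: d omega = sum_{i<j} (∂f_j/∂x_i - ∂f_i/∂x_j) dx_i ∧ dx_j:
  coeff of dx ∧ dy: 0
  coeff of dx ∧ dz: 0
  coeff of dy ∧ dz: -2*y + z
Step 2: Apply d again to each 2-form coefficient. The only possible 3-form in R^3 is dx ∧ dy ∧ dz, with coefficient
  ∂(coeff of dy∧dz)/∂x - ∂(coeff of dx∧dz)/∂y + ∂(coeff of dx∧dy)/∂z
  = ∂/∂x (-2*y + z) - ∂/∂y (0) + ∂/∂z (0).
Each of these terms simplifies to sums of mixed partials that cancel in pairs. The result is 0 (by equality of mixed partials for smooth functions — Schwarz / Clairaut).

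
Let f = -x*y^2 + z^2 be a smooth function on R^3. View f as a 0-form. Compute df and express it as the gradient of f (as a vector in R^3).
df = (-y^2) dx + (-2*x*y) dy + (2*z) dz; grad f = (-y^2, -2*x*y, 2*z)

For a 0-form f, d f = (∂f/∂x) dx + (∂f/∂y) dy + (∂f/∂z) dz. The components of the vector representation are exactly the entries of grad f in Cartesian coordinates:
  ∂f/∂x = -y^2
  ∂f/∂y = -2*x*y
  ∂f/∂z = 2*z.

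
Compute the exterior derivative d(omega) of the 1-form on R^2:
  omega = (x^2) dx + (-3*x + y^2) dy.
d(omega) = (-3) dx ∧ dy

For a 1-form omega = sum_i f_i dx_i, the exterior derivative is
  d(omega) = sum_{i < j} (∂f_j/∂x_i - ∂f_i/∂x_j) dx_i ∧ dx_j.
  coefficient of dx ∧ dy: ∂f_2/∂x - ∂f_1/∂y = ∂(-3*x + y^2)/∂x - ∂(x^2)/∂y = -3
Assembling: d(omega) = (-3) dx ∧ dy.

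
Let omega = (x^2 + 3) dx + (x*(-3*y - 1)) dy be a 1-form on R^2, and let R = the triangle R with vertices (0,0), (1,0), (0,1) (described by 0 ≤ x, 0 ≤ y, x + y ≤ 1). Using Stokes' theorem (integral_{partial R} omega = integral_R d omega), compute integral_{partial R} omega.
integral_(partial R) omega = -1

Stokes: integral_partial_R omega = integral_R d omega with d omega = (∂Q/∂x - ∂P/∂y) dx ∧ dy.
  ∂Q/∂x = -3*y - 1
  ∂P/∂y = 0
  integrand = ∂Q/∂x - ∂P/∂y = -3*y - 1.
Integrating over R: integral_0^1 integral_0^{1-x} (-3*y - 1) dy dx = -1.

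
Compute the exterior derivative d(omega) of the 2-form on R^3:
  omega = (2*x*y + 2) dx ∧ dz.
d(omega) = (-2*x) dx ∧ dy ∧ dz

For a 2-form omega = sum_{i<j} g_{ij} dx_i ∧ dx_j, the exterior derivative is
  d(omega) = sum_{i<j} d(g_{ij}) ∧ dx_i ∧ dx_j = sum_{i<j, k} (∂g_{ij}/∂x_k) dx_k ∧ dx_i ∧ dx_j.
Expand each term, using dx_k ∧ dx_i ∧ dx_j = sgn(permutation) dx_{(a)} ∧ dx_{(b)} ∧ dx_{(c)} with (a < b < c) sorted:
  d(2*x*y + 2) includes (∂/∂y)(2*x*y + 2) dy = (2*x) dy, which multiplied by dx ∧ dz gives (-2*x) dx ∧ dy ∧ dz
Collecting like 3-forms: d(omega) = (-2*x) dx ∧ dy ∧ dz.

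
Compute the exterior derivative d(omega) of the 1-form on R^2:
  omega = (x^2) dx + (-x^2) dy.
d(omega) = (-2*x) dx ∧ dy

For a 1-form omega = sum_i f_i dx_i, the exterior derivative is
  d(omega) = sum_{i < j} (∂f_j/∂x_i - ∂f_i/∂x_j) dx_i ∧ dx_j.
  coefficient of dx ∧ dy: ∂f_2/∂x - ∂f_1/∂y = ∂(-x^2)/∂x - ∂(x^2)/∂y = -2*x
Assembling: d(omega) = (-2*x) dx ∧ dy.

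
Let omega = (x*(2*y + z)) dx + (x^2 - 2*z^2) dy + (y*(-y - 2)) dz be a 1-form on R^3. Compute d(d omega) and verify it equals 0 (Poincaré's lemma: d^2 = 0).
d(d omega) = 0

Step 1: d omega = sum_{i<j} (∂f_j/∂x_i - ∂f_i/∂x_j) dx_i ∧ dx_j:
  coeff of dx ∧ dy: 0
  coeff of dx ∧ dz: -x
  coeff of dy ∧ dz: -2*y + 4*z - 2
Step 2: Apply d again to each 2-form coefficient. The only possible 3-form in R^3 is dx ∧ dy ∧ dz, with coefficient
  ∂(coeff of dy∧dz)/∂x - ∂(coeff of dx∧dz)/∂y + ∂(coeff of dx∧dy)/∂z
  = ∂/∂x (-2*y + 4*z - 2) - ∂/∂y (-x) + ∂/∂z (0).
Each of these terms simplifies to sums of mixed partials that cancel in pairs. The result is 0 (by equality of mixed partials for smooth functions — Schwarz / Clairaut).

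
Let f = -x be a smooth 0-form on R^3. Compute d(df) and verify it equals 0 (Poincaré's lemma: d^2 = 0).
d(df) = 0

Step 1: df = sum_i (∂f/∂x_i) dx_i = (-1) dx + (0) dy + (0) dz.
Step 2: Apply d again. Using the 1-form formula, the coefficient of dx ∧ dy in d(df) is ∂^2 f/∂x ∂y - ∂^2 f/∂y ∂x = (0) - (0) = 0 (equality of mixed partials for smooth f).
Similarly for dx ∧ dz and dy ∧ dz — all coefficients vanish. So d(df) = 0.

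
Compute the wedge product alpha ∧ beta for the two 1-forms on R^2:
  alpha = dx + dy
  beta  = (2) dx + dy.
alpha ∧ beta = (-1) dx ∧ dy

Distribute the wedge, using dx_i ∧ dx_j = -dx_j ∧ dx_i and dx_i ∧ dx_i = 0. For each pair (i, j) with i < j, the coefficient of dx_i ∧ dx_j in alpha ∧ beta is (alpha_i * beta_j - alpha_j * beta_i). Collecting: alpha ∧ beta = (-1) dx ∧ dy.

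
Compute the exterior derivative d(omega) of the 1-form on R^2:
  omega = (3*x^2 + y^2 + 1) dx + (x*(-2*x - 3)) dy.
d(omega) = (-4*x - 2*y - 3) dx ∧ dy

For a 1-form omega = sum_i f_i dx_i, the exterior derivative is
  d(omega) = sum_{i < j} (∂f_j/∂x_i - ∂f_i/∂x_j) dx_i ∧ dx_j.
  coefficient of dx ∧ dy: ∂f_2/∂x - ∂f_1/∂y = ∂(x*(-2*x - 3))/∂x - ∂(3*x^2 + y^2 + 1)/∂y = -4*x - 2*y - 3
Assembling: d(omega) = (-4*x - 2*y - 3) dx ∧ dy.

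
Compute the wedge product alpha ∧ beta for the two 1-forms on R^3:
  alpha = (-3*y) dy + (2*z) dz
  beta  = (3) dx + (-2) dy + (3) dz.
alpha ∧ beta = (9*y) dx ∧ dy + (-9*y + 4*z) dy ∧ dz + (-6*z) dx ∧ dz

Distribute the wedge, using dx_i ∧ dx_j = -dx_j ∧ dx_i and dx_i ∧ dx_i = 0. For each pair (i, j) with i < j, the coefficient of dx_i ∧ dx_j in alpha ∧ beta is (alpha_i * beta_j - alpha_j * beta_i). Collecting: alpha ∧ beta = (9*y) dx ∧ dy + (-9*y + 4*z) dy ∧ dz + (-6*z) dx ∧ dz.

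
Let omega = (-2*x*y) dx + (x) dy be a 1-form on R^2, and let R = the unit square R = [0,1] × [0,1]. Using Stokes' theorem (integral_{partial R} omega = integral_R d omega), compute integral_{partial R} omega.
integral_(partial R) omega = 2

Stokes: integral_partial_R omega = integral_R d omega with d omega = (∂Q/∂x - ∂P/∂y) dx ∧ dy.
  ∂Q/∂x = 1
  ∂P/∂y = -2*x
  integrand = ∂Q/∂x - ∂P/∂y = 2*x + 1.
Integrating over R: integral_0^1 integral_0^1 (2*x + 1) dx dy = 2.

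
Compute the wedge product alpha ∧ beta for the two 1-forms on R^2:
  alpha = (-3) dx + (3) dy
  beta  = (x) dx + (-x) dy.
alpha ∧ beta = 0

Distribute the wedge, using dx_i ∧ dx_j = -dx_j ∧ dx_i and dx_i ∧ dx_i = 0. For each pair (i, j) with i < j, the coefficient of dx_i ∧ dx_j in alpha ∧ beta is (alpha_i * beta_j - alpha_j * beta_i). Collecting: alpha ∧ beta = 0.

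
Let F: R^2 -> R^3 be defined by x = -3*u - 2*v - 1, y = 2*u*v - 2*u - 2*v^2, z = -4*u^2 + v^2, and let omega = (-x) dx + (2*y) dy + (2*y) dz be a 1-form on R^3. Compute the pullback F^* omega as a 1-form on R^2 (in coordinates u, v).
F^* omega = (-32*u^2*v + 32*u^2 + 40*u*v^2 - 16*u*v - u - 8*v^3 + 8*v^2 - 6*v - 3) du + (8*u^2*v - 8*u^2 - 16*u*v^2 + 8*u*v - 6*u + 8*v^3 - 4*v - 2) dv

Using F^*(f dg) = (f ∘ F) d(g ∘ F), substitute each coordinate x_i by F_i(u, v) in f_i, and replace dx_i by d F_i = (∂F_i/∂u) du + (∂F_i/∂v) dv.
  For the x component: f_1(F) = 3*u + 2*v + 1; d F_1 = (-3) du + (-2) dv
  For the y component: f_2(F) = 4*u*v - 4*u - 4*v^2; d F_2 = (2*v - 2) du + (2*u - 4*v) dv
  For the z component: f_3(F) = 4*u*v - 4*u - 4*v^2; d F_3 = (-8*u) du + (2*v) dv
Combining and collecting du, dv coefficients:
  coeff of du: -32*u^2*v + 32*u^2 + 40*u*v^2 - 16*u*v - u - 8*v^3 + 8*v^2 - 6*v - 3
  coeff of dv: 8*u^2*v - 8*u^2 - 16*u*v^2 + 8*u*v - 6*u + 8*v^3 - 4*v - 2
F^* omega = (-32*u^2*v + 32*u^2 + 40*u*v^2 - 16*u*v - u - 8*v^3 + 8*v^2 - 6*v - 3) du + (8*u^2*v - 8*u^2 - 16*u*v^2 + 8*u*v - 6*u + 8*v^3 - 4*v - 2) dv.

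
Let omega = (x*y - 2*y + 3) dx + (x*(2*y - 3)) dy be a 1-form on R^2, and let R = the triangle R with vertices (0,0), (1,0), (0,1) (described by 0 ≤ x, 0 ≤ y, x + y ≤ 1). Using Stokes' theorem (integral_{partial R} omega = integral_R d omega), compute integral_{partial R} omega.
integral_(partial R) omega = -1/3

Stokes: integral_partial_R omega = integral_R d omega with d omega = (∂Q/∂x - ∂P/∂y) dx ∧ dy.
  ∂Q/∂x = 2*y - 3
  ∂P/∂y = x - 2
  integrand = ∂Q/∂x - ∂P/∂y = -x + 2*y - 1.
Integrating over R: integral_0^1 integral_0^{1-x} (-x + 2*y - 1) dy dx = -1/3.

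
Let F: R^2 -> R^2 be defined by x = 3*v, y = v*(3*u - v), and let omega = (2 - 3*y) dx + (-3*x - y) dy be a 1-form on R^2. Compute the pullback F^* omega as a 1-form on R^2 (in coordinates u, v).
F^* omega = (3*v^2*(-3*u + v - 9)) du + (-9*u^2*v + 9*u*v^2 - 54*u*v - 2*v^3 + 27*v^2 + 6) dv

Using F^*(f dg) = (f ∘ F) d(g ∘ F), substitute each coordinate x_i by F_i(u, v) in f_i, and replace dx_i by d F_i = (∂F_i/∂u) du + (∂F_i/∂v) dv.
  For the x component: f_1(F) = -9*u*v + 3*v^2 + 2; d F_1 = (0) du + (3) dv
  For the y component: f_2(F) = v*(-3*u + v - 9); d F_2 = (3*v) du + (3*u - 2*v) dv
Combining and collecting du, dv coefficients:
  coeff of du: 3*v^2*(-3*u + v - 9)
  coeff of dv: -9*u^2*v + 9*u*v^2 - 54*u*v - 2*v^3 + 27*v^2 + 6
F^* omega = (3*v^2*(-3*u + v - 9)) du + (-9*u^2*v + 9*u*v^2 - 54*u*v - 2*v^3 + 27*v^2 + 6) dv.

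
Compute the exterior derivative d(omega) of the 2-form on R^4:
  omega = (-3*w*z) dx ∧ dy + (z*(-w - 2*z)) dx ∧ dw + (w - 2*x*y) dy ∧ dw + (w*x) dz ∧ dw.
d(omega) = (-3*w) dx ∧ dy ∧ dz + (-2*y - 3*z) dx ∧ dy ∧ dw + (2*w + 4*z) dx ∧ dz ∧ dw

For a 2-form omega = sum_{i<j} g_{ij} dx_i ∧ dx_j, the exterior derivative is
  d(omega) = sum_{i<j} d(g_{ij}) ∧ dx_i ∧ dx_j = sum_{i<j, k} (∂g_{ij}/∂x_k) dx_k ∧ dx_i ∧ dx_j.
Expand each term, using dx_k ∧ dx_i ∧ dx_j = sgn(permutation) dx_{(a)} ∧ dx_{(b)} ∧ dx_{(c)} with (a < b < c) sorted:
  d(-3*w*z) includes (∂/∂z)(-3*w*z) dz = (-3*w) dz, which multiplied by dx ∧ dy gives (-3*w) dx ∧ dy ∧ dz
  d(-3*w*z) includes (∂/∂w)(-3*w*z) dw = (-3*z) dw, which multiplied by dx ∧ dy gives (-3*z) dx ∧ dy ∧ dw
  d(z*(-w - 2*z)) includes (∂/∂z)(z*(-w - 2*z)) dz = (-w - 4*z) dz, which multiplied by dx ∧ dw gives (w + 4*z) dx ∧ dz ∧ dw
  d(w - 2*x*y) includes (∂/∂x)(w - 2*x*y) dx = (-2*y) dx, which multiplied by dy ∧ dw gives (-2*y) dx ∧ dy ∧ dw
  d(w*x) includes (∂/∂x)(w*x) dx = (w) dx, which multiplied by dz ∧ dw gives (w) dx ∧ dz ∧ dw
Collecting like 3-forms: d(omega) = (-3*w) dx ∧ dy ∧ dz + (-2*y - 3*z) dx ∧ dy ∧ dw + (2*w + 4*z) dx ∧ dz ∧ dw.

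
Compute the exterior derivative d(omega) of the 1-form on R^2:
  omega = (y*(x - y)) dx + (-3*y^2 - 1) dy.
d(omega) = (-x + 2*y) dx ∧ dy

For a 1-form omega = sum_i f_i dx_i, the exterior derivative is
  d(omega) = sum_{i < j} (∂f_j/∂x_i - ∂f_i/∂x_j) dx_i ∧ dx_j.
  coefficient of dx ∧ dy: ∂f_2/∂x - ∂f_1/∂y = ∂(-3*y^2 - 1)/∂x - ∂(y*(x - y))/∂y = -x + 2*y
Assembling: d(omega) = (-x + 2*y) dx ∧ dy.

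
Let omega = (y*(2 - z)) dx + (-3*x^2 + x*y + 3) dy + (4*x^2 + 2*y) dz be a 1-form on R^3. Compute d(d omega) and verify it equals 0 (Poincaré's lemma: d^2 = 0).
d(d omega) = 0

Step 1: d omega = sum_{i<j} (∂f_j/∂x_i - ∂f_i/∂x_j) dx_i ∧ dx_j:
  coeff of dx ∧ dy: -6*x + y + z - 2
  coeff of dx ∧ dz: 8*x + y
  coeff of dy ∧ dz: 2
Step 2: Apply d again to each 2-form coefficient. The only possible 3-form in R^3 is dx ∧ dy ∧ dz, with coefficient
  ∂(coeff of dy∧dz)/∂x - ∂(coeff of dx∧dz)/∂y + ∂(coeff of dx∧dy)/∂z
  = ∂/∂x (2) - ∂/∂y (8*x + y) + ∂/∂z (-6*x + y + z - 2).
Each of these terms simplifies to sums of mixed partials that cancel in pairs. The result is 0 (by equality of mixed partials for smooth functions — Schwarz / Clairaut).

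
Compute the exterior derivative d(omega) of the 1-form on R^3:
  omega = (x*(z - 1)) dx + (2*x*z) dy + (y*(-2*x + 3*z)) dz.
d(omega) = (2*z) dx ∧ dy + (-x - 2*y) dx ∧ dz + (-4*x + 3*z) dy ∧ dz

For a 1-form omega = sum_i f_i dx_i, the exterior derivative is
  d(omega) = sum_{i < j} (∂f_j/∂x_i - ∂f_i/∂x_j) dx_i ∧ dx_j.
  coefficient of dx ∧ dy: ∂f_2/∂x - ∂f_1/∂y = ∂(2*x*z)/∂x - ∂(x*(z - 1))/∂y = 2*z
  coefficient of dx ∧ dz: ∂f_3/∂x - ∂f_1/∂z = ∂(y*(-2*x + 3*z))/∂x - ∂(x*(z - 1))/∂z = -x - 2*y
  coefficient of dy ∧ dz: ∂f_3/∂y - ∂f_2/∂z = ∂(y*(-2*x + 3*z))/∂y - ∂(2*x*z)/∂z = -4*x + 3*z
Assembling: d(omega) = (2*z) dx ∧ dy + (-x - 2*y) dx ∧ dz + (-4*x + 3*z) dy ∧ dz.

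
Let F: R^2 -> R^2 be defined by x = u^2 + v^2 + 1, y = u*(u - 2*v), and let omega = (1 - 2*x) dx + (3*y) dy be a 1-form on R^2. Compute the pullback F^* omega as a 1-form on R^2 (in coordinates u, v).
F^* omega = (2*u*(u^2 - 9*u*v + 4*v^2 - 1)) du + (-6*u^3 + 8*u^2*v - 4*v^3 - 2*v) dv

Using F^*(f dg) = (f ∘ F) d(g ∘ F), substitute each coordinate x_i by F_i(u, v) in f_i, and replace dx_i by d F_i = (∂F_i/∂u) du + (∂F_i/∂v) dv.
  For the x component: f_1(F) = -2*u^2 - 2*v^2 - 1; d F_1 = (2*u) du + (2*v) dv
  For the y component: f_2(F) = 3*u*(u - 2*v); d F_2 = (2*u - 2*v) du + (-2*u) dv
Combining and collecting du, dv coefficients:
  coeff of du: 2*u*(u^2 - 9*u*v + 4*v^2 - 1)
  coeff of dv: -6*u^3 + 8*u^2*v - 4*v^3 - 2*v
F^* omega = (2*u*(u^2 - 9*u*v + 4*v^2 - 1)) du + (-6*u^3 + 8*u^2*v - 4*v^3 - 2*v) dv.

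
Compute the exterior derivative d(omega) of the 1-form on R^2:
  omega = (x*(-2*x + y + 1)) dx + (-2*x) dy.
d(omega) = (-x - 2) dx ∧ dy

For a 1-form omega = sum_i f_i dx_i, the exterior derivative is
  d(omega) = sum_{i < j} (∂f_j/∂x_i - ∂f_i/∂x_j) dx_i ∧ dx_j.
  coefficient of dx ∧ dy: ∂f_2/∂x - ∂f_1/∂y = ∂(-2*x)/∂x - ∂(x*(-2*x + y + 1))/∂y = -x - 2
Assembling: d(omega) = (-x - 2) dx ∧ dy.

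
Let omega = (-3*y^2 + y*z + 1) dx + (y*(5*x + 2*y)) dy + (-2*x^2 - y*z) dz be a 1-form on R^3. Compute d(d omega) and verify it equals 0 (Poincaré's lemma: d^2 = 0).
d(d omega) = 0

Step 1: d omega = sum_{i<j} (∂f_j/∂x_i - ∂f_i/∂x_j) dx_i ∧ dx_j:
  coeff of dx ∧ dy: 11*y - z
  coeff of dx ∧ dz: -4*x - y
  coeff of dy ∧ dz: -z
Step 2: Apply d again to each 2-form coefficient. The only possible 3-form in R^3 is dx ∧ dy ∧ dz, with coefficient
  ∂(coeff of dy∧dz)/∂x - ∂(coeff of dx∧dz)/∂y + ∂(coeff of dx∧dy)/∂z
  = ∂/∂x (-z) - ∂/∂y (-4*x - y) + ∂/∂z (11*y - z).
Each of these terms simplifies to sums of mixed partials that cancel in pairs. The result is 0 (by equality of mixed partials for smooth functions — Schwarz / Clairaut).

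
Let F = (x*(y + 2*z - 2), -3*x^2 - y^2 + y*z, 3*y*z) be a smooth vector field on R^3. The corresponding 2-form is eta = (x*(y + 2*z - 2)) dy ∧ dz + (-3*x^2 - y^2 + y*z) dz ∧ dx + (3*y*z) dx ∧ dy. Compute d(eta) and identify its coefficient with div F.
d(eta) = (2*y + 3*z - 2) dx ∧ dy ∧ dz; div F = 2*y + 3*z - 2

For a 2-form in R^3 of the form above, applying d gives a 3-form with coefficient ∂P/∂x + ∂Q/∂y + ∂R/∂z:
  ∂P/∂x = y + 2*z - 2
  ∂Q/∂y = -2*y + z
  ∂R/∂z = 3*y
Sum = 2*y + 3*z - 2, which is exactly div F.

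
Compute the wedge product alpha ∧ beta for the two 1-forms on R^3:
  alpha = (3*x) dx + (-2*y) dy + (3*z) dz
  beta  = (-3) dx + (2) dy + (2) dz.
alpha ∧ beta = (6*x - 6*y) dx ∧ dy + (6*x + 9*z) dx ∧ dz + (-4*y - 6*z) dy ∧ dz

Distribute the wedge, using dx_i ∧ dx_j = -dx_j ∧ dx_i and dx_i ∧ dx_i = 0. For each pair (i, j) with i < j, the coefficient of dx_i ∧ dx_j in alpha ∧ beta is (alpha_i * beta_j - alpha_j * beta_i). Collecting: alpha ∧ beta = (6*x - 6*y) dx ∧ dy + (6*x + 9*z) dx ∧ dz + (-4*y - 6*z) dy ∧ dz.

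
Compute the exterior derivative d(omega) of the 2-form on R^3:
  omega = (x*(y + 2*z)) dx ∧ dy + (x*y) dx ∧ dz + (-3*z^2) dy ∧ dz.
d(omega) = (x) dx ∧ dy ∧ dz

For a 2-form omega = sum_{i<j} g_{ij} dx_i ∧ dx_j, the exterior derivative is
  d(omega) = sum_{i<j} d(g_{ij}) ∧ dx_i ∧ dx_j = sum_{i<j, k} (∂g_{ij}/∂x_k) dx_k ∧ dx_i ∧ dx_j.
Expand each term, using dx_k ∧ dx_i ∧ dx_j = sgn(permutation) dx_{(a)} ∧ dx_{(b)} ∧ dx_{(c)} with (a < b < c) sorted:
  d(x*(y + 2*z)) includes (∂/∂z)(x*(y + 2*z)) dz = (2*x) dz, which multiplied by dx ∧ dy gives (2*x) dx ∧ dy ∧ dz
  d(x*y) includes (∂/∂y)(x*y) dy = (x) dy, which multiplied by dx ∧ dz gives (-x) dx ∧ dy ∧ dz
Collecting like 3-forms: d(omega) = (x) dx ∧ dy ∧ dz.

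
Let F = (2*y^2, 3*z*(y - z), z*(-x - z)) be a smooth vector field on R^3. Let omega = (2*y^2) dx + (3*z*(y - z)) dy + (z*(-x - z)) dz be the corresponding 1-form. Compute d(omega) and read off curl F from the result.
d(omega) = (-3*y + 6*z) dy ∧ dz + (z) dz ∧ dx + (-4*y) dx ∧ dy; curl F = (-3*y + 6*z, z, -4*y)

d omega = sum_{i<j} (∂f_j/∂x_i - ∂f_i/∂x_j) dx_i ∧ dx_j. Under the identification (dy ∧ dz, dz ∧ dx, dx ∧ dy) ↔ (e_x, e_y, e_z), the coefficients are exactly the components of curl F. Compute:
  ∂R/∂y - ∂Q/∂z = (0) - (3*y - 6*z) = -3*y + 6*z
  ∂P/∂z - ∂R/∂x = (0) - (-z) = z
  ∂Q/∂x - ∂P/∂y = (0) - (4*y) = -4*y.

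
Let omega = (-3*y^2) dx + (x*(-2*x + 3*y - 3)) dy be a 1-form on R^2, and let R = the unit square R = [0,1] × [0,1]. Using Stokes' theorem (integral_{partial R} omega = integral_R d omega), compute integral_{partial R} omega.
integral_(partial R) omega = -1/2

Stokes: integral_partial_R omega = integral_R d omega with d omega = (∂Q/∂x - ∂P/∂y) dx ∧ dy.
  ∂Q/∂x = -4*x + 3*y - 3
  ∂P/∂y = -6*y
  integrand = ∂Q/∂x - ∂P/∂y = -4*x + 9*y - 3.
Integrating over R: integral_0^1 integral_0^1 (-4*x + 9*y - 3) dx dy = -1/2.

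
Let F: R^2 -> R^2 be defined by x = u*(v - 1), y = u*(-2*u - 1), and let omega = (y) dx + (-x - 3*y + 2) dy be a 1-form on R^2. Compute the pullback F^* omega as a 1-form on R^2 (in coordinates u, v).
F^* omega = (-24*u^3 + 2*u^2*v - 20*u^2 - 11*u - 2) du + (u^2*(-2*u - 1)) dv

Using F^*(f dg) = (f ∘ F) d(g ∘ F), substitute each coordinate x_i by F_i(u, v) in f_i, and replace dx_i by d F_i = (∂F_i/∂u) du + (∂F_i/∂v) dv.
  For the x component: f_1(F) = u*(-2*u - 1); d F_1 = (v - 1) du + (u) dv
  For the y component: f_2(F) = 6*u^2 - u*v + 4*u + 2; d F_2 = (-4*u - 1) du + (0) dv
Combining and collecting du, dv coefficients:
  coeff of du: -24*u^3 + 2*u^2*v - 20*u^2 - 11*u - 2
  coeff of dv: u^2*(-2*u - 1)
F^* omega = (-24*u^3 + 2*u^2*v - 20*u^2 - 11*u - 2) du + (u^2*(-2*u - 1)) dv.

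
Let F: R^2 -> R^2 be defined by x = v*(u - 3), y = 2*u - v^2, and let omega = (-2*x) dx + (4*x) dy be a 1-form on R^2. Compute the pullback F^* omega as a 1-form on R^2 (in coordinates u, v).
F^* omega = (2*v*(-u*v + 4*u + 3*v - 12)) du + (2*v*(-u^2 - 4*u*v + 6*u + 12*v - 9)) dv

Using F^*(f dg) = (f ∘ F) d(g ∘ F), substitute each coordinate x_i by F_i(u, v) in f_i, and replace dx_i by d F_i = (∂F_i/∂u) du + (∂F_i/∂v) dv.
  For the x component: f_1(F) = 2*v*(3 - u); d F_1 = (v) du + (u - 3) dv
  For the y component: f_2(F) = 4*v*(u - 3); d F_2 = (2) du + (-2*v) dv
Combining and collecting du, dv coefficients:
  coeff of du: 2*v*(-u*v + 4*u + 3*v - 12)
  coeff of dv: 2*v*(-u^2 - 4*u*v + 6*u + 12*v - 9)
F^* omega = (2*v*(-u*v + 4*u + 3*v - 12)) du + (2*v*(-u^2 - 4*u*v + 6*u + 12*v - 9)) dv.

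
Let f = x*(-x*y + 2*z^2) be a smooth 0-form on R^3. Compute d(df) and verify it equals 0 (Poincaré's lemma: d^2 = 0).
d(df) = 0

Step 1: df = sum_i (∂f/∂x_i) dx_i = (-2*x*y + 2*z^2) dx + (-x^2) dy + (4*x*z) dz.
Step 2: Apply d again. Using the 1-form formula, the coefficient of dx ∧ dy in d(df) is ∂^2 f/∂x ∂y - ∂^2 f/∂y ∂x = (-2*x) - (-2*x) = 0 (equality of mixed partials for smooth f).
Similarly for dx ∧ dz and dy ∧ dz — all coefficients vanish. So d(df) = 0.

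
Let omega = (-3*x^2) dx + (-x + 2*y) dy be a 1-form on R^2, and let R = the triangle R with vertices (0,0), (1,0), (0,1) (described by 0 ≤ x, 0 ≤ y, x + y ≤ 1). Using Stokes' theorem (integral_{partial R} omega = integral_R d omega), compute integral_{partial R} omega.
integral_(partial R) omega = -1/2

Stokes: integral_partial_R omega = integral_R d omega with d omega = (∂Q/∂x - ∂P/∂y) dx ∧ dy.
  ∂Q/∂x = -1
  ∂P/∂y = 0
  integrand = ∂Q/∂x - ∂P/∂y = -1.
Integrating over R: integral_0^1 integral_0^{1-x} (-1) dy dx = -1/2.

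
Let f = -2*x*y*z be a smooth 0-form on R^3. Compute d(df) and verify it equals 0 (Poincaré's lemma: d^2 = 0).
d(df) = 0

Step 1: df = sum_i (∂f/∂x_i) dx_i = (-2*y*z) dx + (-2*x*z) dy + (-2*x*y) dz.
Step 2: Apply d again. Using the 1-form formula, the coefficient of dx ∧ dy in d(df) is ∂^2 f/∂x ∂y - ∂^2 f/∂y ∂x = (-2*z) - (-2*z) = 0 (equality of mixed partials for smooth f).
Similarly for dx ∧ dz and dy ∧ dz — all coefficients vanish. So d(df) = 0.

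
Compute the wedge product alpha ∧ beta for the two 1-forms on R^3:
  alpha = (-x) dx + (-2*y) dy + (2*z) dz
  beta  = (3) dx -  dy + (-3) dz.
alpha ∧ beta = (x + 6*y) dx ∧ dy + (3*x - 6*z) dx ∧ dz + (6*y + 2*z) dy ∧ dz

Distribute the wedge, using dx_i ∧ dx_j = -dx_j ∧ dx_i and dx_i ∧ dx_i = 0. For each pair (i, j) with i < j, the coefficient of dx_i ∧ dx_j in alpha ∧ beta is (alpha_i * beta_j - alpha_j * beta_i). Collecting: alpha ∧ beta = (x + 6*y) dx ∧ dy + (3*x - 6*z) dx ∧ dz + (6*y + 2*z) dy ∧ dz.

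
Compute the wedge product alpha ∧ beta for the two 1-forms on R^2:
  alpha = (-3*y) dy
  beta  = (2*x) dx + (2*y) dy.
alpha ∧ beta = (6*x*y) dx ∧ dy

Distribute the wedge, using dx_i ∧ dx_j = -dx_j ∧ dx_i and dx_i ∧ dx_i = 0. For each pair (i, j) with i < j, the coefficient of dx_i ∧ dx_j in alpha ∧ beta is (alpha_i * beta_j - alpha_j * beta_i). Collecting: alpha ∧ beta = (6*x*y) dx ∧ dy.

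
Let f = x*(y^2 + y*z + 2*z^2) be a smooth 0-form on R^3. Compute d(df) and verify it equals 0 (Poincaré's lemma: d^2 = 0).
d(df) = 0

Step 1: df = sum_i (∂f/∂x_i) dx_i = (y^2 + y*z + 2*z^2) dx + (x*(2*y + z)) dy + (x*(y + 4*z)) dz.
Step 2: Apply d again. Using the 1-form formula, the coefficient of dx ∧ dy in d(df) is ∂^2 f/∂x ∂y - ∂^2 f/∂y ∂x = (2*y + z) - (2*y + z) = 0 (equality of mixed partials for smooth f).
Similarly for dx ∧ dz and dy ∧ dz — all coefficients vanish. So d(df) = 0.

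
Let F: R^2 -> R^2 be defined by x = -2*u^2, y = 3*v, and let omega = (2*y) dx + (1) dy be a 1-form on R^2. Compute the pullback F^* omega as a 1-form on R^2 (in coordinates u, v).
F^* omega = (-24*u*v) du + (3) dv

Using F^*(f dg) = (f ∘ F) d(g ∘ F), substitute each coordinate x_i by F_i(u, v) in f_i, and replace dx_i by d F_i = (∂F_i/∂u) du + (∂F_i/∂v) dv.
  For the x component: f_1(F) = 6*v; d F_1 = (-4*u) du + (0) dv
  For the y component: f_2(F) = 1; d F_2 = (0) du + (3) dv
Combining and collecting du, dv coefficients:
  coeff of du: -24*u*v
  coeff of dv: 3
F^* omega = (-24*u*v) du + (3) dv.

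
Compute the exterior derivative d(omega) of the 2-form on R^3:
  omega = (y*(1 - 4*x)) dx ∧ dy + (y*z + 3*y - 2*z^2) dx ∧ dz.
d(omega) = (-z - 3) dx ∧ dy ∧ dz

For a 2-form omega = sum_{i<j} g_{ij} dx_i ∧ dx_j, the exterior derivative is
  d(omega) = sum_{i<j} d(g_{ij}) ∧ dx_i ∧ dx_j = sum_{i<j, k} (∂g_{ij}/∂x_k) dx_k ∧ dx_i ∧ dx_j.
Expand each term, using dx_k ∧ dx_i ∧ dx_j = sgn(permutation) dx_{(a)} ∧ dx_{(b)} ∧ dx_{(c)} with (a < b < c) sorted:
  d(y*z + 3*y - 2*z^2) includes (∂/∂y)(y*z + 3*y - 2*z^2) dy = (z + 3) dy, which multiplied by dx ∧ dz gives (-z - 3) dx ∧ dy ∧ dz
Collecting like 3-forms: d(omega) = (-z - 3) dx ∧ dy ∧ dz.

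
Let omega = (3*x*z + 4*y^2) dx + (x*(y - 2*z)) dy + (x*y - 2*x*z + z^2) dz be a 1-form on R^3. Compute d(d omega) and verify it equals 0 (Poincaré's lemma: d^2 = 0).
d(d omega) = 0

Step 1: d omega = sum_{i<j} (∂f_j/∂x_i - ∂f_i/∂x_j) dx_i ∧ dx_j:
  coeff of dx ∧ dy: -7*y - 2*z
  coeff of dx ∧ dz: -3*x + y - 2*z
  coeff of dy ∧ dz: 3*x
Step 2: Apply d again to each 2-form coefficient. The only possible 3-form in R^3 is dx ∧ dy ∧ dz, with coefficient
  ∂(coeff of dy∧dz)/∂x - ∂(coeff of dx∧dz)/∂y + ∂(coeff of dx∧dy)/∂z
  = ∂/∂x (3*x) - ∂/∂y (-3*x + y - 2*z) + ∂/∂z (-7*y - 2*z).
Each of these terms simplifies to sums of mixed partials that cancel in pairs. The result is 0 (by equality of mixed partials for smooth functions — Schwarz / Clairaut).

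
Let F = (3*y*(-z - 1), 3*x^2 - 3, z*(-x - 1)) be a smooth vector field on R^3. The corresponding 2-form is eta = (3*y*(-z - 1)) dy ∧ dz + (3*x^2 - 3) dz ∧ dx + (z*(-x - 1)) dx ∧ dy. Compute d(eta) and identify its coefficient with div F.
d(eta) = (-x - 1) dx ∧ dy ∧ dz; div F = -x - 1

For a 2-form in R^3 of the form above, applying d gives a 3-form with coefficient ∂P/∂x + ∂Q/∂y + ∂R/∂z:
  ∂P/∂x = 0
  ∂Q/∂y = 0
  ∂R/∂z = -x - 1
Sum = -x - 1, which is exactly div F.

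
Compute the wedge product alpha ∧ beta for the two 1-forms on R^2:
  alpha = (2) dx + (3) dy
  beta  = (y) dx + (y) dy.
alpha ∧ beta = (-y) dx ∧ dy

Distribute the wedge, using dx_i ∧ dx_j = -dx_j ∧ dx_i and dx_i ∧ dx_i = 0. For each pair (i, j) with i < j, the coefficient of dx_i ∧ dx_j in alpha ∧ beta is (alpha_i * beta_j - alpha_j * beta_i). Collecting: alpha ∧ beta = (-y) dx ∧ dy.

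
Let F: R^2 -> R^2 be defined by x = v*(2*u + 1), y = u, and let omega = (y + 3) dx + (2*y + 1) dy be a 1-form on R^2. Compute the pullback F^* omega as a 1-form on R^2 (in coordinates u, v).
F^* omega = (2*u*v + 2*u + 6*v + 1) du + (2*u^2 + 7*u + 3) dv

Using F^*(f dg) = (f ∘ F) d(g ∘ F), substitute each coordinate x_i by F_i(u, v) in f_i, and replace dx_i by d F_i = (∂F_i/∂u) du + (∂F_i/∂v) dv.
  For the x component: f_1(F) = u + 3; d F_1 = (2*v) du + (2*u + 1) dv
  For the y component: f_2(F) = 2*u + 1; d F_2 = (1) du + (0) dv
Combining and collecting du, dv coefficients:
  coeff of du: 2*u*v + 2*u + 6*v + 1
  coeff of dv: 2*u^2 + 7*u + 3
F^* omega = (2*u*v + 2*u + 6*v + 1) du + (2*u^2 + 7*u + 3) dv.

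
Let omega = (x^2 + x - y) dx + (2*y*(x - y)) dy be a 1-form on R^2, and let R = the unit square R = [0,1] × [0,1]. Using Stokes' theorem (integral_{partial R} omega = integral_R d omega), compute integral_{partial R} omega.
integral_(partial R) omega = 2

Stokes: integral_partial_R omega = integral_R d omega with d omega = (∂Q/∂x - ∂P/∂y) dx ∧ dy.
  ∂Q/∂x = 2*y
  ∂P/∂y = -1
  integrand = ∂Q/∂x - ∂P/∂y = 2*y + 1.
Integrating over R: integral_0^1 integral_0^1 (2*y + 1) dx dy = 2.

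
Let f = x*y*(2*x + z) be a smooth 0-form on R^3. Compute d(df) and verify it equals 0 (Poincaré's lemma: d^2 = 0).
d(df) = 0

Step 1: df = sum_i (∂f/∂x_i) dx_i = (y*(4*x + z)) dx + (x*(2*x + z)) dy + (x*y) dz.
Step 2: Apply d again. Using the 1-form formula, the coefficient of dx ∧ dy in d(df) is ∂^2 f/∂x ∂y - ∂^2 f/∂y ∂x = (4*x + z) - (4*x + z) = 0 (equality of mixed partials for smooth f).
Similarly for dx ∧ dz and dy ∧ dz — all coefficients vanish. So d(df) = 0.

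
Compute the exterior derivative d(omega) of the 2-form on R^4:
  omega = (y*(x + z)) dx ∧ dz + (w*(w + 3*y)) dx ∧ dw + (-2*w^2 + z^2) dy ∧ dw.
d(omega) = (-x - z) dx ∧ dy ∧ dz + (-3*w) dx ∧ dy ∧ dw + (-2*z) dy ∧ dz ∧ dw

For a 2-form omega = sum_{i<j} g_{ij} dx_i ∧ dx_j, the exterior derivative is
  d(omega) = sum_{i<j} d(g_{ij}) ∧ dx_i ∧ dx_j = sum_{i<j, k} (∂g_{ij}/∂x_k) dx_k ∧ dx_i ∧ dx_j.
Expand each term, using dx_k ∧ dx_i ∧ dx_j = sgn(permutation) dx_{(a)} ∧ dx_{(b)} ∧ dx_{(c)} with (a < b < c) sorted:
  d(y*(x + z)) includes (∂/∂y)(y*(x + z)) dy = (x + z) dy, which multiplied by dx ∧ dz gives (-x - z) dx ∧ dy ∧ dz
  d(w*(w + 3*y)) includes (∂/∂y)(w*(w + 3*y)) dy = (3*w) dy, which multiplied by dx ∧ dw gives (-3*w) dx ∧ dy ∧ dw
  d(-2*w^2 + z^2) includes (∂/∂z)(-2*w^2 + z^2) dz = (2*z) dz, which multiplied by dy ∧ dw gives (-2*z) dy ∧ dz ∧ dw
Collecting like 3-forms: d(omega) = (-x - z) dx ∧ dy ∧ dz + (-3*w) dx ∧ dy ∧ dw + (-2*z) dy ∧ dz ∧ dw.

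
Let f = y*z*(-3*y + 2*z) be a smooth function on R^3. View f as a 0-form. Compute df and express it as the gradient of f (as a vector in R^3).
df = (0) dx + (2*z*(-3*y + z)) dy + (y*(-3*y + 4*z)) dz; grad f = (0, 2*z*(-3*y + z), y*(-3*y + 4*z))

For a 0-form f, d f = (∂f/∂x) dx + (∂f/∂y) dy + (∂f/∂z) dz. The components of the vector representation are exactly the entries of grad f in Cartesian coordinates:
  ∂f/∂x = 0
  ∂f/∂y = 2*z*(-3*y + z)
  ∂f/∂z = y*(-3*y + 4*z).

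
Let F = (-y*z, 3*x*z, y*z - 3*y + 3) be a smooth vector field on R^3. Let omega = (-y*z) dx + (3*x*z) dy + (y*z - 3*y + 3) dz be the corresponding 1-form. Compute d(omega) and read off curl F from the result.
d(omega) = (-3*x + z - 3) dy ∧ dz + (-y) dz ∧ dx + (4*z) dx ∧ dy; curl F = (-3*x + z - 3, -y, 4*z)

d omega = sum_{i<j} (∂f_j/∂x_i - ∂f_i/∂x_j) dx_i ∧ dx_j. Under the identification (dy ∧ dz, dz ∧ dx, dx ∧ dy) ↔ (e_x, e_y, e_z), the coefficients are exactly the components of curl F. Compute:
  ∂R/∂y - ∂Q/∂z = (z - 3) - (3*x) = -3*x + z - 3
  ∂P/∂z - ∂R/∂x = (-y) - (0) = -y
  ∂Q/∂x - ∂P/∂y = (3*z) - (-z) = 4*z.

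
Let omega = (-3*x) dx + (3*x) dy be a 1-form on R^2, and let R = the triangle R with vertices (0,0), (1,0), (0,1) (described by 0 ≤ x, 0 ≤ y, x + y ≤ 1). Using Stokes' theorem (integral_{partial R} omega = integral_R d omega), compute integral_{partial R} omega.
integral_(partial R) omega = 3/2

Stokes: integral_partial_R omega = integral_R d omega with d omega = (∂Q/∂x - ∂P/∂y) dx ∧ dy.
  ∂Q/∂x = 3
  ∂P/∂y = 0
  integrand = ∂Q/∂x - ∂P/∂y = 3.
Integrating over R: integral_0^1 integral_0^{1-x} (3) dy dx = 3/2.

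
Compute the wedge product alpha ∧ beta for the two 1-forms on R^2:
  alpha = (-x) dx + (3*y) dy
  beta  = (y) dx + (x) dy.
alpha ∧ beta = (-x^2 - 3*y^2) dx ∧ dy

Distribute the wedge, using dx_i ∧ dx_j = -dx_j ∧ dx_i and dx_i ∧ dx_i = 0. For each pair (i, j) with i < j, the coefficient of dx_i ∧ dx_j in alpha ∧ beta is (alpha_i * beta_j - alpha_j * beta_i). Collecting: alpha ∧ beta = (-x^2 - 3*y^2) dx ∧ dy.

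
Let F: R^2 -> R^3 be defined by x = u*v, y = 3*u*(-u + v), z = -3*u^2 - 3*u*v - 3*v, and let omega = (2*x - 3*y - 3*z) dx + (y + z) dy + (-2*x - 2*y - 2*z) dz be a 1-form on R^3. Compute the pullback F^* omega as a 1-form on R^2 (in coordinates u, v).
F^* omega = (-36*u^3 - 24*u^2*v + 8*u*v^2 - 18*u*v - 18*v^2) du + (-36*u^3 + 8*u^2*v - 36*u^2 - 12*u*v - 18*v) dv

Using F^*(f dg) = (f ∘ F) d(g ∘ F), substitute each coordinate x_i by F_i(u, v) in f_i, and replace dx_i by d F_i = (∂F_i/∂u) du + (∂F_i/∂v) dv.
  For the x component: f_1(F) = 18*u^2 + 2*u*v + 9*v; d F_1 = (v) du + (u) dv
  For the y component: f_2(F) = -6*u^2 - 3*v; d F_2 = (-6*u + 3*v) du + (3*u) dv
  For the z component: f_3(F) = 12*u^2 - 2*u*v + 6*v; d F_3 = (-6*u - 3*v) du + (-3*u - 3) dv
Combining and collecting du, dv coefficients:
  coeff of du: -36*u^3 - 24*u^2*v + 8*u*v^2 - 18*u*v - 18*v^2
  coeff of dv: -36*u^3 + 8*u^2*v - 36*u^2 - 12*u*v - 18*v
F^* omega = (-36*u^3 - 24*u^2*v + 8*u*v^2 - 18*u*v - 18*v^2) du + (-36*u^3 + 8*u^2*v - 36*u^2 - 12*u*v - 18*v) dv.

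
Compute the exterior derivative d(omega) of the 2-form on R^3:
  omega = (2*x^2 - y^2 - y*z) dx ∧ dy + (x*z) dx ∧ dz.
d(omega) = (-y) dx ∧ dy ∧ dz

For a 2-form omega = sum_{i<j} g_{ij} dx_i ∧ dx_j, the exterior derivative is
  d(omega) = sum_{i<j} d(g_{ij}) ∧ dx_i ∧ dx_j = sum_{i<j, k} (∂g_{ij}/∂x_k) dx_k ∧ dx_i ∧ dx_j.
Expand each term, using dx_k ∧ dx_i ∧ dx_j = sgn(permutation) dx_{(a)} ∧ dx_{(b)} ∧ dx_{(c)} with (a < b < c) sorted:
  d(2*x^2 - y^2 - y*z) includes (∂/∂z)(2*x^2 - y^2 - y*z) dz = (-y) dz, which multiplied by dx ∧ dy gives (-y) dx ∧ dy ∧ dz
Collecting like 3-forms: d(omega) = (-y) dx ∧ dy ∧ dz.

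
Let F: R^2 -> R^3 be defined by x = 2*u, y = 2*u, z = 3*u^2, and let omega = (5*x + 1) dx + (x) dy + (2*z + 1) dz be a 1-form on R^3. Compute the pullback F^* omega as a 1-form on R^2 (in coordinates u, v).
F^* omega = (36*u^3 + 30*u + 2) du

Using F^*(f dg) = (f ∘ F) d(g ∘ F), substitute each coordinate x_i by F_i(u, v) in f_i, and replace dx_i by d F_i = (∂F_i/∂u) du + (∂F_i/∂v) dv.
  For the x component: f_1(F) = 10*u + 1; d F_1 = (2) du + (0) dv
  For the y component: f_2(F) = 2*u; d F_2 = (2) du + (0) dv
  For the z component: f_3(F) = 6*u^2 + 1; d F_3 = (6*u) du + (0) dv
Combining and collecting du, dv coefficients:
  coeff of du: 36*u^3 + 30*u + 2
  coeff of dv: 0
F^* omega = (36*u^3 + 30*u + 2) du.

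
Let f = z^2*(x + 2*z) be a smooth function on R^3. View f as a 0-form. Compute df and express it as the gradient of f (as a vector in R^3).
df = (z^2) dx + (0) dy + (2*z*(x + 3*z)) dz; grad f = (z^2, 0, 2*z*(x + 3*z))

For a 0-form f, d f = (∂f/∂x) dx + (∂f/∂y) dy + (∂f/∂z) dz. The components of the vector representation are exactly the entries of grad f in Cartesian coordinates:
  ∂f/∂x = z^2
  ∂f/∂y = 0
  ∂f/∂z = 2*z*(x + 3*z).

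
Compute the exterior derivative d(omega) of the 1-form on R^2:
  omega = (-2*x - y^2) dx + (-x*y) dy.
d(omega) = (y) dx ∧ dy

For a 1-form omega = sum_i f_i dx_i, the exterior derivative is
  d(omega) = sum_{i < j} (∂f_j/∂x_i - ∂f_i/∂x_j) dx_i ∧ dx_j.
  coefficient of dx ∧ dy: ∂f_2/∂x - ∂f_1/∂y = ∂(-x*y)/∂x - ∂(-2*x - y^2)/∂y = y
Assembling: d(omega) = (y) dx ∧ dy.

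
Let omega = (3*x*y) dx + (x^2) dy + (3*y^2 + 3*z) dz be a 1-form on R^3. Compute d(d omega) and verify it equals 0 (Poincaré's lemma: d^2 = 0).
d(d omega) = 0

Step 1: d omega = sum_{i<j} (∂f_j/∂x_i - ∂f_i/∂x_j) dx_i ∧ dx_j:
  coeff of dx ∧ dy: -x
  coeff of dx ∧ dz: 0
  coeff of dy ∧ dz: 6*y
Step 2: Apply d again to each 2-form coefficient. The only possible 3-form in R^3 is dx ∧ dy ∧ dz, with coefficient
  ∂(coeff of dy∧dz)/∂x - ∂(coeff of dx∧dz)/∂y + ∂(coeff of dx∧dy)/∂z
  = ∂/∂x (6*y) - ∂/∂y (0) + ∂/∂z (-x).
Each of these terms simplifies to sums of mixed partials that cancel in pairs. The result is 0 (by equality of mixed partials for smooth functions — Schwarz / Clairaut).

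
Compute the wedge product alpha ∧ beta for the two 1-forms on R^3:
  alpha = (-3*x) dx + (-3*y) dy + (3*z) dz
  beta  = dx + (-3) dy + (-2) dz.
alpha ∧ beta = (9*x + 3*y) dx ∧ dy + (6*x - 3*z) dx ∧ dz + (6*y + 9*z) dy ∧ dz

Distribute the wedge, using dx_i ∧ dx_j = -dx_j ∧ dx_i and dx_i ∧ dx_i = 0. For each pair (i, j) with i < j, the coefficient of dx_i ∧ dx_j in alpha ∧ beta is (alpha_i * beta_j - alpha_j * beta_i). Collecting: alpha ∧ beta = (9*x + 3*y) dx ∧ dy + (6*x - 3*z) dx ∧ dz + (6*y + 9*z) dy ∧ dz.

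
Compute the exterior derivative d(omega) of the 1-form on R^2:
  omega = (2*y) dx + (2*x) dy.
d(omega) = 0

For a 1-form omega = sum_i f_i dx_i, the exterior derivative is
  d(omega) = sum_{i < j} (∂f_j/∂x_i - ∂f_i/∂x_j) dx_i ∧ dx_j.

Assembling: d(omega) = 0.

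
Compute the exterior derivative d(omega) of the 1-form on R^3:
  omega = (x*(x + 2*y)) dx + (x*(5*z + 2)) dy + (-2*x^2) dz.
d(omega) = (-2*x + 5*z + 2) dx ∧ dy + (-4*x) dx ∧ dz + (-5*x) dy ∧ dz

For a 1-form omega = sum_i f_i dx_i, the exterior derivative is
  d(omega) = sum_{i < j} (∂f_j/∂x_i - ∂f_i/∂x_j) dx_i ∧ dx_j.
  coefficient of dx ∧ dy: ∂f_2/∂x - ∂f_1/∂y = ∂(x*(5*z + 2))/∂x - ∂(x*(x + 2*y))/∂y = -2*x + 5*z + 2
  coefficient of dx ∧ dz: ∂f_3/∂x - ∂f_1/∂z = ∂(-2*x^2)/∂x - ∂(x*(x + 2*y))/∂z = -4*x
  coefficient of dy ∧ dz: ∂f_3/∂y - ∂f_2/∂z = ∂(-2*x^2)/∂y - ∂(x*(5*z + 2))/∂z = -5*x
Assembling: d(omega) = (-2*x + 5*z + 2) dx ∧ dy + (-4*x) dx ∧ dz + (-5*x) dy ∧ dz.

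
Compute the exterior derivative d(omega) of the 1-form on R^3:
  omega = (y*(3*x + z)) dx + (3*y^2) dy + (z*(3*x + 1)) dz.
d(omega) = (-3*x - z) dx ∧ dy + (-y + 3*z) dx ∧ dz

For a 1-form omega = sum_i f_i dx_i, the exterior derivative is
  d(omega) = sum_{i < j} (∂f_j/∂x_i - ∂f_i/∂x_j) dx_i ∧ dx_j.
  coefficient of dx ∧ dy: ∂f_2/∂x - ∂f_1/∂y = ∂(3*y^2)/∂x - ∂(y*(3*x + z))/∂y = -3*x - z
  coefficient of dx ∧ dz: ∂f_3/∂x - ∂f_1/∂z = ∂(z*(3*x + 1))/∂x - ∂(y*(3*x + z))/∂z = -y + 3*z
Assembling: d(omega) = (-3*x - z) dx ∧ dy + (-y + 3*z) dx ∧ dz.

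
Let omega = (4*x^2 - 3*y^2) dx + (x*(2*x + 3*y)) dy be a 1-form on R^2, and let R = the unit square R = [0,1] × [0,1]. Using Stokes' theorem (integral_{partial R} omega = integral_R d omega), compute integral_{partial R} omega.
integral_(partial R) omega = 13/2

Stokes: integral_partial_R omega = integral_R d omega with d omega = (∂Q/∂x - ∂P/∂y) dx ∧ dy.
  ∂Q/∂x = 4*x + 3*y
  ∂P/∂y = -6*y
  integrand = ∂Q/∂x - ∂P/∂y = 4*x + 9*y.
Integrating over R: integral_0^1 integral_0^1 (4*x + 9*y) dx dy = 13/2.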